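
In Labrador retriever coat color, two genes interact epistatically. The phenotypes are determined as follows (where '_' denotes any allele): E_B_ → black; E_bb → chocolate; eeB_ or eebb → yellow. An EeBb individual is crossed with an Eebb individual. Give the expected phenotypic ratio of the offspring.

Cross: EeBb × Eebb — consider each gene separately:
E gene: Ee × Ee → 1 EE, 2 Ee, 1 ee → 3 E_ : 1 ee (out of 4)
B gene: Bb × bb → 2 Bb, 2 bb → 2 B_ : 2 bb (out of 4)
Genotype classes (out of 4 × 4 = 16): E_B_ = 3×2 = 6; E_bb = 3×2 = 6; eeB_ = 1×2 = 2; eebb = 1×2 = 2
Apply the phenotype rules: E_B_ (6) → black; E_bb (6) → chocolate; eeB_ (2) + eebb (2) → yellow
Phenotype counts (out of 16): 6 black, 6 chocolate, 4 yellow
Ratio: 3 black : 3 chocolate : 2 yellow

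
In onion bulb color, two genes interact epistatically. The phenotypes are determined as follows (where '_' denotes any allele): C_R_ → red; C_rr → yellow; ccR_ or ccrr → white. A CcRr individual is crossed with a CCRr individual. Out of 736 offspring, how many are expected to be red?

Cross: CcRr × CCRr — consider each gene separately:
C gene: Cc × CC → 2 CC, 2 Cc → 4 C_ (out of 4)
R gene: Rr × Rr → 1 RR, 2 Rr, 1 rr → 3 R_ : 1 rr (out of 4)
Genotype classes (out of 4 × 4 = 16): C_R_ = 4×3 = 12; C_rr = 4×1 = 4
Apply the phenotype rules: C_R_ (12) → red; C_rr (4) → yellow
Phenotype counts (out of 16): 12 red, 4 yellow
red: 12 out of 16 → fraction 3/4
Expected count = 3/4 × 736 = 552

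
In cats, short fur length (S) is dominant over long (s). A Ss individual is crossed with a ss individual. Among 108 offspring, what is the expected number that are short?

Punnett square for Ss × ss:
Offspring genotypes: 2 Ss, 2 ss
short: 2, long: 2
short: 2 out of 4 → fraction 1/2
Expected count = 1/2 × 108 = 54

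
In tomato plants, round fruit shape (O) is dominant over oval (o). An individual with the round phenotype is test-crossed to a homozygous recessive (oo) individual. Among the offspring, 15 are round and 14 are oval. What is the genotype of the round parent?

Test cross: ? × oo
Offspring: 15 round, 14 oval — approximately 1:1.
A 1:1 ratio in a test cross indicates the unknown parent is heterozygous (Oo).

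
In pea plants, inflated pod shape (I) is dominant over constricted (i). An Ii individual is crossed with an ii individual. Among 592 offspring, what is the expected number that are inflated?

Punnett square for Ii × ii:
Offspring genotypes: 2 Ii, 2 ii
inflated: 2, constricted: 2
inflated: 2 out of 4 → fraction 1/2
Expected count = 1/2 × 592 = 296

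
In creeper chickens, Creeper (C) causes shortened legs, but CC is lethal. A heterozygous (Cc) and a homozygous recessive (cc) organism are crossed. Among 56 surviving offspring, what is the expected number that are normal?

Cross: Cc × cc
Punnett square offspring (before lethality): 2 Cc, 2 cc
No CC offspring are produced in this cross.
normal: 2 out of 4 → fraction 1/2
Expected count = 1/2 × 56 = 28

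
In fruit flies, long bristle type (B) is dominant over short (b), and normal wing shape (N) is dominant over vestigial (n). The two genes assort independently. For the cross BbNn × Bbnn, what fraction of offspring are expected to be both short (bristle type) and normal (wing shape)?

Dihybrid cross BbNn × Bbnn — consider each gene separately:
bristle type: Bb × Bb → 1 BB, 2 Bb, 1 bb → 3 B_ : 1 bb (out of 4)
wing shape: Nn × nn → 2 Nn, 2 nn → 2 N_ : 2 nn (out of 4)
Looking for: short (bb) and normal (N_)
P(short) = 1/4, P(normal) = 2/4
P(both) = 1/4 × 2/4 = 2/16 = 1/8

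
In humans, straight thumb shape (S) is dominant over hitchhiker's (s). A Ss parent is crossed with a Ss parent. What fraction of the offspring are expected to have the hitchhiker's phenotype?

Punnett square for Ss × Ss:
Offspring genotypes: 1 SS, 2 Ss, 1 ss
Total offspring: 4
Count with target: 1
Probability: 1/4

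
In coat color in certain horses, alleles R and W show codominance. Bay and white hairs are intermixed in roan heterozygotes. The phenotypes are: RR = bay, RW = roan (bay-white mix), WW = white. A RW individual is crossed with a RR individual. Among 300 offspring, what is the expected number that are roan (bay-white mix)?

Punnett square for RW × RR:
Offspring genotypes: 2 RR, 2 RW
Phenotype counts: 2 bay, 2 roan (bay-white mix)
roan (bay-white mix): 2 out of 4 → fraction 1/2
Expected count = 1/2 × 300 = 150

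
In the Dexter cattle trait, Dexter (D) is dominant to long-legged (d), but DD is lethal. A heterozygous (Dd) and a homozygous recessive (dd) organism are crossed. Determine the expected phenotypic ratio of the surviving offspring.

Cross: Dd × dd
Punnett square offspring (before lethality): 2 Dd, 2 dd
No DD offspring are produced in this cross.
Ratio: 1 Dexter (short-legged) : 1 long-legged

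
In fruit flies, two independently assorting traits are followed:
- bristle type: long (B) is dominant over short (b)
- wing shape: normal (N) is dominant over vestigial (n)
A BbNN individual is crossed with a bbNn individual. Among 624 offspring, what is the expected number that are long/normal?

Dihybrid cross BbNN × bbNn — consider each gene separately:
bristle type: Bb × bb → 2 Bb, 2 bb → 2 B_ : 2 bb (out of 4)
wing shape: NN × Nn → 2 NN, 2 Nn → 4 N_ (out of 4)
Combine (counts out of 4 × 4 = 16): long/normal (B_N_) = 2×4 = 8; short/normal (bbN_) = 2×4 = 8
Phenotype counts (out of 16): 8 long/normal, 8 short/normal
long/normal: 8 out of 16 → fraction 1/2
Expected count = 1/2 × 624 = 312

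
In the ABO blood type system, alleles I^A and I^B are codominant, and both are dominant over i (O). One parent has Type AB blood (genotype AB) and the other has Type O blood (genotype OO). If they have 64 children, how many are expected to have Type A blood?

Cross: AB × OO
Possible offspring genotypes: 2 AO, 2 BO
Blood type counts: 2 Type A, 2 Type B
Probability of Type A: 2/4 = 1/2
Expected count = 1/2 × 64 = 32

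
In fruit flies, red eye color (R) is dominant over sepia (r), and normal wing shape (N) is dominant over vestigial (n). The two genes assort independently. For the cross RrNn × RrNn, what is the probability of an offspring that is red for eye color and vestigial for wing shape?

Dihybrid cross RrNn × RrNn — consider each gene separately:
eye color: Rr × Rr → 1 RR, 2 Rr, 1 rr → 3 R_ : 1 rr (out of 4)
wing shape: Nn × Nn → 1 NN, 2 Nn, 1 nn → 3 N_ : 1 nn (out of 4)
Looking for: red (R_) and vestigial (nn)
P(red) = 3/4, P(vestigial) = 1/4
P(both) = 3/4 × 1/4 = 3/16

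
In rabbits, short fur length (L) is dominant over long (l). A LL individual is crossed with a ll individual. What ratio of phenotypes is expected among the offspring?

Punnett square for LL × ll:
Offspring genotypes: 4 Ll
short: 4, long: 0
Ratio: all short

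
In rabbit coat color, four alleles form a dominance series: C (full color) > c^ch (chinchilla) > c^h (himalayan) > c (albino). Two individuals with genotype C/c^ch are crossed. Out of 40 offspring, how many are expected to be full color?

Cross: C/c^ch × C/c^ch
Allele dominance: C > c^ch > c^h > c
Offspring genotypes: 1 C/C, 2 C/c^ch, 1 c^ch/c^ch
Phenotype counts: 3 full color, 1 chinchilla
full color: 3 out of 4 → fraction 3/4
Expected count = 3/4 × 40 = 30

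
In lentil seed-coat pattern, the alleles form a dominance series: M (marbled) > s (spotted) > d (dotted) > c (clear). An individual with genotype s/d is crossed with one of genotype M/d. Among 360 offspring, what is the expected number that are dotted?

Cross: s/d × M/d
Allele dominance: M > s > d > c
Offspring genotypes: 1 M/s, 1 s/d, 1 M/d, 1 d/d
Phenotype counts: 2 marbled, 1 spotted, 1 dotted
dotted: 1 out of 4 → fraction 1/4
Expected count = 1/4 × 360 = 90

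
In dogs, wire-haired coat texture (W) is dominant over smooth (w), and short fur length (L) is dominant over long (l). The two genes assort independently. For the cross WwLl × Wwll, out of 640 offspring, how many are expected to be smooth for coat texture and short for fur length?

Dihybrid cross WwLl × Wwll — consider each gene separately:
coat texture: Ww × Ww → 1 WW, 2 Ww, 1 ww → 3 W_ : 1 ww (out of 4)
fur length: Ll × ll → 2 Ll, 2 ll → 2 L_ : 2 ll (out of 4)
Looking for: smooth (ww) and short (L_)
P(smooth) = 1/4, P(short) = 2/4
P(both) = 1/4 × 2/4 = 2/16 = 1/8
Expected count = 1/8 × 640 = 80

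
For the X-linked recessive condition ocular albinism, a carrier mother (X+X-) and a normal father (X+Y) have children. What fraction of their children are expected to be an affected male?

Cross: X+X- × X+Y
Offspring: 1 X+X+, 1 X+Y, 1 X+X-, 1 X-Y
Probability of an affected male: 1/4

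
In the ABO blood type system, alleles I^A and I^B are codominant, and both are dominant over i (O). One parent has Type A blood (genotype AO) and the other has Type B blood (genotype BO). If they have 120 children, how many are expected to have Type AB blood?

Cross: AO × BO
Possible offspring genotypes: 1 AB, 1 AO, 1 BO, 1 OO
Blood type counts: 1 Type AB, 1 Type A, 1 Type B, 1 Type O
Probability of Type AB: 1/4
Expected count = 1/4 × 120 = 30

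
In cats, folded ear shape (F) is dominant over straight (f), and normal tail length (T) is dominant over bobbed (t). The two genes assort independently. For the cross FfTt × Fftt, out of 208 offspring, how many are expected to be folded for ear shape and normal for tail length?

Dihybrid cross FfTt × Fftt — consider each gene separately:
ear shape: Ff × Ff → 1 FF, 2 Ff, 1 ff → 3 F_ : 1 ff (out of 4)
tail length: Tt × tt → 2 Tt, 2 tt → 2 T_ : 2 tt (out of 4)
Looking for: folded (F_) and normal (T_)
P(folded) = 3/4, P(normal) = 2/4
P(both) = 3/4 × 2/4 = 6/16 = 3/8
Expected count = 3/8 × 208 = 78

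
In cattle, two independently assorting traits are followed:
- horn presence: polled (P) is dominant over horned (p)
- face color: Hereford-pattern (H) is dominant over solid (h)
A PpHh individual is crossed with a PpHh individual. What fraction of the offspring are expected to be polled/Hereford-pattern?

Dihybrid cross PpHh × PpHh — consider each gene separately:
horn presence: Pp × Pp → 1 PP, 2 Pp, 1 pp → 3 P_ : 1 pp (out of 4)
face color: Hh × Hh → 1 HH, 2 Hh, 1 hh → 3 H_ : 1 hh (out of 4)
Combine (counts out of 4 × 4 = 16): polled/Hereford-pattern (P_H_) = 3×3 = 9; polled/solid (P_hh) = 3×1 = 3; horned/Hereford-pattern (ppH_) = 1×3 = 3; horned/solid (pphh) = 1×1 = 1
Phenotype counts (out of 16): 9 polled/Hereford-pattern, 3 polled/solid, 3 horned/Hereford-pattern, 1 horned/solid
polled/Hereford-pattern: 9 out of 16
Probability: 9/16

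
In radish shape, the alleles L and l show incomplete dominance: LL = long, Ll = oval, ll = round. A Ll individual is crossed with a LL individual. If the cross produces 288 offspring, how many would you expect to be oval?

Punnett square for Ll × LL:
Offspring genotypes: 2 LL, 2 Ll
Phenotype counts: 2 long, 2 oval
oval: 2 out of 4 → fraction 1/2
Expected count = 1/2 × 288 = 144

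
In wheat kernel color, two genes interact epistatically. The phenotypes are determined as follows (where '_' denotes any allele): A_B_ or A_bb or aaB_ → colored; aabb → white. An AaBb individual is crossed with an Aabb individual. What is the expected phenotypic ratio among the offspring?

Cross: AaBb × Aabb — consider each gene separately:
A gene: Aa × Aa → 1 AA, 2 Aa, 1 aa → 3 A_ : 1 aa (out of 4)
B gene: Bb × bb → 2 Bb, 2 bb → 2 B_ : 2 bb (out of 4)
Genotype classes (out of 4 × 4 = 16): A_B_ = 3×2 = 6; A_bb = 3×2 = 6; aaB_ = 1×2 = 2; aabb = 1×2 = 2
Apply the phenotype rules: A_B_ (6) + A_bb (6) + aaB_ (2) → colored; aabb (2) → white
Phenotype counts (out of 16): 14 colored, 2 white
Ratio: 7 colored : 1 white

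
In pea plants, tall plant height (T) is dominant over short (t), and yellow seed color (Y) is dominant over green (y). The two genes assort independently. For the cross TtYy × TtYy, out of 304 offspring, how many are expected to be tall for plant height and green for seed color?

Dihybrid cross TtYy × TtYy — consider each gene separately:
plant height: Tt × Tt → 1 TT, 2 Tt, 1 tt → 3 T_ : 1 tt (out of 4)
seed color: Yy × Yy → 1 YY, 2 Yy, 1 yy → 3 Y_ : 1 yy (out of 4)
Looking for: tall (T_) and green (yy)
P(tall) = 3/4, P(green) = 1/4
P(both) = 3/4 × 1/4 = 3/16
Expected count = 3/16 × 304 = 57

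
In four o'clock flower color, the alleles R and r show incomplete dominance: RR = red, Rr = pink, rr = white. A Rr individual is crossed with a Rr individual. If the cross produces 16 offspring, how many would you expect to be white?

Punnett square for Rr × Rr:
Offspring genotypes: 1 RR, 2 Rr, 1 rr
Phenotype counts: 1 red, 2 pink, 1 white
white: 1 out of 4 → fraction 1/4
Expected count = 1/4 × 16 = 4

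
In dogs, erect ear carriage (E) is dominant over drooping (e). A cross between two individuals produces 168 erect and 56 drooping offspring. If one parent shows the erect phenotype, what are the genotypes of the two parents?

Observed offspring: 168 erect, 56 drooping
The observed ratio simplifies to 3:1. Drooping (ee) offspring appear, so each parent must contribute one e allele. The parent stated to show erect carries E, so it is Ee. The other parent is then either Ee or ee: Ee × ee would give a 1:1 split, whereas Ee × Ee gives 3:1 — matching the data. So both parents are heterozygous (Ee × Ee).
Parent genotypes: Ee × Ee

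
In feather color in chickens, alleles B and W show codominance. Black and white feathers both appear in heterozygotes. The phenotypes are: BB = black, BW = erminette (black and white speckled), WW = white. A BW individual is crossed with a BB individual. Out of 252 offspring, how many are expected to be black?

Punnett square for BW × BB:
Offspring genotypes: 2 BB, 2 BW
Phenotype counts: 2 black, 2 erminette (black and white speckled)
black: 2 out of 4 → fraction 1/2
Expected count = 1/2 × 252 = 126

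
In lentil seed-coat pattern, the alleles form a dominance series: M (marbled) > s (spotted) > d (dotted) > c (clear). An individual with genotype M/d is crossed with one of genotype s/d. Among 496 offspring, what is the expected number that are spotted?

Cross: M/d × s/d
Allele dominance: M > s > d > c
Offspring genotypes: 1 M/s, 1 M/d, 1 s/d, 1 d/d
Phenotype counts: 2 marbled, 1 spotted, 1 dotted
spotted: 1 out of 4 → fraction 1/4
Expected count = 1/4 × 496 = 124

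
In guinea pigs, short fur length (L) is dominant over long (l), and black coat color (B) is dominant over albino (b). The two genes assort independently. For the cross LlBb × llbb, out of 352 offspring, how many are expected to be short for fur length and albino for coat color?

Dihybrid cross LlBb × llbb — consider each gene separately:
fur length: Ll × ll → 2 Ll, 2 ll → 2 L_ : 2 ll (out of 4)
coat color: Bb × bb → 2 Bb, 2 bb → 2 B_ : 2 bb (out of 4)
Looking for: short (L_) and albino (bb)
P(short) = 2/4, P(albino) = 2/4
P(both) = 2/4 × 2/4 = 4/16 = 1/4
Expected count = 1/4 × 352 = 88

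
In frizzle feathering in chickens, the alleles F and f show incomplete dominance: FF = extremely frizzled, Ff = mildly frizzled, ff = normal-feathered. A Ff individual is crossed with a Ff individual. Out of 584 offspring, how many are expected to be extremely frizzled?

Punnett square for Ff × Ff:
Offspring genotypes: 1 FF, 2 Ff, 1 ff
Phenotype counts: 1 extremely frizzled, 2 mildly frizzled, 1 normal-feathered
extremely frizzled: 1 out of 4 → fraction 1/4
Expected count = 1/4 × 584 = 146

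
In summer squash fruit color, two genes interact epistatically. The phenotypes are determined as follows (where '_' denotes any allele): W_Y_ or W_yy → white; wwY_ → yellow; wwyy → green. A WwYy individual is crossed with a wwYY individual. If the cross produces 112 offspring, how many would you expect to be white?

Cross: WwYy × wwYY — consider each gene separately:
W gene: Ww × ww → 2 Ww, 2 ww → 2 W_ : 2 ww (out of 4)
Y gene: Yy × YY → 2 YY, 2 Yy → 4 Y_ (out of 4)
Genotype classes (out of 4 × 4 = 16): W_Y_ = 2×4 = 8; wwY_ = 2×4 = 8
Apply the phenotype rules: W_Y_ (8) → white; wwY_ (8) → yellow
Phenotype counts (out of 16): 8 white, 8 yellow
white: 8 out of 16 → fraction 1/2
Expected count = 1/2 × 112 = 56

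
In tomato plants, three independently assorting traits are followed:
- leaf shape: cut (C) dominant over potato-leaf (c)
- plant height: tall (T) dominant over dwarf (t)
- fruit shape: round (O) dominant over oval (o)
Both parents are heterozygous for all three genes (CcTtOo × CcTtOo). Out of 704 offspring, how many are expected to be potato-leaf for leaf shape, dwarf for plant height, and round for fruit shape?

Trihybrid cross: CcTtOo × CcTtOo
Each trait segregates independently with a 3:1 phenotypic ratio, so each gene contributes 3/4 (dominant) or 1/4 (recessive).
Target: potato-leaf (leaf shape), dwarf (plant height), round (fruit shape)
Probability = product of independent per-trait probabilities
= 1/4 × 1/4 × 3/4 = 3/64
Expected count = 3/64 × 704 = 33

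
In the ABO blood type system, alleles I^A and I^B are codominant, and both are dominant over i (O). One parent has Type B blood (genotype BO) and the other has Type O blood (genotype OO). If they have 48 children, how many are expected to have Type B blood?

Cross: BO × OO
Possible offspring genotypes: 2 BO, 2 OO
Blood type counts: 2 Type B, 2 Type O
Probability of Type B: 2/4 = 1/2
Expected count = 1/2 × 48 = 24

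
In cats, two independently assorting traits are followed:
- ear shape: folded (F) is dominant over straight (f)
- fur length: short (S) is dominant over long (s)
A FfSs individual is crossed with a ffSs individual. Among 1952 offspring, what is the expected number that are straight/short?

Dihybrid cross FfSs × ffSs — consider each gene separately:
ear shape: Ff × ff → 2 Ff, 2 ff → 2 F_ : 2 ff (out of 4)
fur length: Ss × Ss → 1 SS, 2 Ss, 1 ss → 3 S_ : 1 ss (out of 4)
Combine (counts out of 4 × 4 = 16): folded/short (F_S_) = 2×3 = 6; folded/long (F_ss) = 2×1 = 2; straight/short (ffS_) = 2×3 = 6; straight/long (ffss) = 2×1 = 2
Phenotype counts (out of 16): 6 folded/short, 2 folded/long, 6 straight/short, 2 straight/long
straight/short: 6 out of 16 → fraction 3/8
Expected count = 3/8 × 1952 = 732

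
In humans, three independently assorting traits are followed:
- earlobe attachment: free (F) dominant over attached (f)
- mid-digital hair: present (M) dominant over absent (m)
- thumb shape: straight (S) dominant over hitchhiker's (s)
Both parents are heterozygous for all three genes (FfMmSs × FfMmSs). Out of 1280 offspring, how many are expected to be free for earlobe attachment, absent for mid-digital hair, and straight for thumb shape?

Trihybrid cross: FfMmSs × FfMmSs
Each trait segregates independently with a 3:1 phenotypic ratio, so each gene contributes 3/4 (dominant) or 1/4 (recessive).
Target: free (earlobe attachment), absent (mid-digital hair), straight (thumb shape)
Probability = product of independent per-trait probabilities
= 3/4 × 1/4 × 3/4 = 9/64
Expected count = 9/64 × 1280 = 180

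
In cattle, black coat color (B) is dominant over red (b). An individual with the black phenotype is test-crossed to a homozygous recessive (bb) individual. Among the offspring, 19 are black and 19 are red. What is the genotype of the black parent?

Test cross: ? × bb
Offspring: 19 black, 19 red — approximately 1:1.
A 1:1 ratio in a test cross indicates the unknown parent is heterozygous (Bb).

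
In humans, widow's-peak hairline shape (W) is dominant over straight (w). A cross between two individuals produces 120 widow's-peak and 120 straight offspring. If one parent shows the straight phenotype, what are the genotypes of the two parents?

Observed offspring: 120 widow's-peak, 120 straight
The observed ratio simplifies to 1:1. One parent shows straight, so its genotype must be ww. A 1:1 offspring split requires the other parent to be heterozygous (Ww).
Parent genotypes: ww × Ww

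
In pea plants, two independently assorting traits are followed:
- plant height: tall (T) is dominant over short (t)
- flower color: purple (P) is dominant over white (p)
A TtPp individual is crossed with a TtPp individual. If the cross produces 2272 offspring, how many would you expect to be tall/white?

Dihybrid cross TtPp × TtPp — consider each gene separately:
plant height: Tt × Tt → 1 TT, 2 Tt, 1 tt → 3 T_ : 1 tt (out of 4)
flower color: Pp × Pp → 1 PP, 2 Pp, 1 pp → 3 P_ : 1 pp (out of 4)
Combine (counts out of 4 × 4 = 16): tall/purple (T_P_) = 3×3 = 9; tall/white (T_pp) = 3×1 = 3; short/purple (ttP_) = 1×3 = 3; short/white (ttpp) = 1×1 = 1
Phenotype counts (out of 16): 9 tall/purple, 3 tall/white, 3 short/purple, 1 short/white
tall/white: 3 out of 16 → fraction 3/16
Expected count = 3/16 × 2272 = 426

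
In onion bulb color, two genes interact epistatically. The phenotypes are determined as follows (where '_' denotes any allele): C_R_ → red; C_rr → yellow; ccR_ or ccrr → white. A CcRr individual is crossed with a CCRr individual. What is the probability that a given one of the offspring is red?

Cross: CcRr × CCRr — consider each gene separately:
C gene: Cc × CC → 2 CC, 2 Cc → 4 C_ (out of 4)
R gene: Rr × Rr → 1 RR, 2 Rr, 1 rr → 3 R_ : 1 rr (out of 4)
Genotype classes (out of 4 × 4 = 16): C_R_ = 4×3 = 12; C_rr = 4×1 = 4
Apply the phenotype rules: C_R_ (12) → red; C_rr (4) → yellow
Phenotype counts (out of 16): 12 red, 4 yellow
red: 12 out of 16
Probability: 12/16 = 3/4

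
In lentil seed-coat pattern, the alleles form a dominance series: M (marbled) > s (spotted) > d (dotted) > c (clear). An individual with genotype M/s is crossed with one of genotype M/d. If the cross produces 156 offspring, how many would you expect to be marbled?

Cross: M/s × M/d
Allele dominance: M > s > d > c
Offspring genotypes: 1 M/M, 1 M/d, 1 M/s, 1 s/d
Phenotype counts: 3 marbled, 1 spotted
marbled: 3 out of 4 → fraction 3/4
Expected count = 3/4 × 156 = 117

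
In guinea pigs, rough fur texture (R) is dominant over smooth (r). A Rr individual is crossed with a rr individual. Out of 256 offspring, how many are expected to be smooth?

Punnett square for Rr × rr:
Offspring genotypes: 2 Rr, 2 rr
rough: 2, smooth: 2
smooth: 2 out of 4 → fraction 1/2
Expected count = 1/2 × 256 = 128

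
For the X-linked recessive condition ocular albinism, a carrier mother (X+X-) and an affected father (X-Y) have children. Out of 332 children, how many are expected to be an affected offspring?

Cross: X+X- × X-Y
Offspring: 1 X+X-, 1 X+Y, 1 X-X-, 1 X-Y
Probability of an affected offspring: 2/4 = 1/2
Expected count = 1/2 × 332 = 166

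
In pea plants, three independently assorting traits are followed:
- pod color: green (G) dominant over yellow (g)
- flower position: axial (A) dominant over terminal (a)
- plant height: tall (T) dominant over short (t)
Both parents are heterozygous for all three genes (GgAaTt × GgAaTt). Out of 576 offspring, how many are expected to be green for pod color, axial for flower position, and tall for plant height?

Trihybrid cross: GgAaTt × GgAaTt
Each trait segregates independently with a 3:1 phenotypic ratio, so each gene contributes 3/4 (dominant) or 1/4 (recessive).
Target: green (pod color), axial (flower position), tall (plant height)
Probability = product of independent per-trait probabilities
= 3/4 × 3/4 × 3/4 = 27/64
Expected count = 27/64 × 576 = 243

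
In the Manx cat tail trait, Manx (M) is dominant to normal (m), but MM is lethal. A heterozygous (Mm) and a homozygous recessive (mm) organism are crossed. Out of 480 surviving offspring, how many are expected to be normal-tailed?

Cross: Mm × mm
Punnett square offspring (before lethality): 2 Mm, 2 mm
No MM offspring are produced in this cross.
normal-tailed: 2 out of 4 → fraction 1/2
Expected count = 1/2 × 480 = 240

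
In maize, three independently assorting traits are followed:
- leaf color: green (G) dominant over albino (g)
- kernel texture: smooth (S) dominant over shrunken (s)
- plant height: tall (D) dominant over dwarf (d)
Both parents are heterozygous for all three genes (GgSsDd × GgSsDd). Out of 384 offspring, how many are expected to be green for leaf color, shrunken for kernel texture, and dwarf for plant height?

Trihybrid cross: GgSsDd × GgSsDd
Each trait segregates independently with a 3:1 phenotypic ratio, so each gene contributes 3/4 (dominant) or 1/4 (recessive).
Target: green (leaf color), shrunken (kernel texture), dwarf (plant height)
Probability = product of independent per-trait probabilities
= 3/4 × 1/4 × 1/4 = 3/64
Expected count = 3/64 × 384 = 18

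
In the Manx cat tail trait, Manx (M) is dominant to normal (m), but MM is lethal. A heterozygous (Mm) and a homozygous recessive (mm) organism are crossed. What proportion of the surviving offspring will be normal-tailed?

Cross: Mm × mm
Punnett square offspring (before lethality): 2 Mm, 2 mm
No MM offspring are produced in this cross.
normal-tailed: 2 out of 4
Probability: 2/4 = 1/2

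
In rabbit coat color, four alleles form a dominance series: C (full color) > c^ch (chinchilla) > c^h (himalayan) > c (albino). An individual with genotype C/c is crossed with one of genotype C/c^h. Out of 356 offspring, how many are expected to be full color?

Cross: C/c × C/c^h
Allele dominance: C > c^ch > c^h > c
Offspring genotypes: 1 C/C, 1 C/c^h, 1 C/c, 1 c^h/c
Phenotype counts: 3 full color, 1 himalayan
full color: 3 out of 4 → fraction 3/4
Expected count = 3/4 × 356 = 267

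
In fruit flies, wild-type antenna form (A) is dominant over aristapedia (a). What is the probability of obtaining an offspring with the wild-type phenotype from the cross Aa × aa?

Punnett square for Aa × aa:
Offspring genotypes: 2 Aa, 2 aa
Total offspring: 4
Count with target: 2
Probability: 2/4 = 1/2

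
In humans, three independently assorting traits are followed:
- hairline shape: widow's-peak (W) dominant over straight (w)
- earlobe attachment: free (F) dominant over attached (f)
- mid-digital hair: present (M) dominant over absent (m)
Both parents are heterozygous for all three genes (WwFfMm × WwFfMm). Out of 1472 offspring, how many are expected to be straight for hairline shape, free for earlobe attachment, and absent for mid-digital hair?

Trihybrid cross: WwFfMm × WwFfMm
Each trait segregates independently with a 3:1 phenotypic ratio, so each gene contributes 3/4 (dominant) or 1/4 (recessive).
Target: straight (hairline shape), free (earlobe attachment), absent (mid-digital hair)
Probability = product of independent per-trait probabilities
= 1/4 × 3/4 × 1/4 = 3/64
Expected count = 3/64 × 1472 = 69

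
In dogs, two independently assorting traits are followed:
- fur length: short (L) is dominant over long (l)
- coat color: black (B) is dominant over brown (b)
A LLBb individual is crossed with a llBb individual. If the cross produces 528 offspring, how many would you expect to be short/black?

Dihybrid cross LLBb × llBb — consider each gene separately:
fur length: LL × ll → 4 Ll → 4 L_ (out of 4)
coat color: Bb × Bb → 1 BB, 2 Bb, 1 bb → 3 B_ : 1 bb (out of 4)
Combine (counts out of 4 × 4 = 16): short/black (L_B_) = 4×3 = 12; short/brown (L_bb) = 4×1 = 4
Phenotype counts (out of 16): 12 short/black, 4 short/brown
short/black: 12 out of 16 → fraction 3/4
Expected count = 3/4 × 528 = 396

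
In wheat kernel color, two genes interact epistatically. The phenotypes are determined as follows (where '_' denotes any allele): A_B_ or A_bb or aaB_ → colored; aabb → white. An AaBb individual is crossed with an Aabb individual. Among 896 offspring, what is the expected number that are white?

Cross: AaBb × Aabb — consider each gene separately:
A gene: Aa × Aa → 1 AA, 2 Aa, 1 aa → 3 A_ : 1 aa (out of 4)
B gene: Bb × bb → 2 Bb, 2 bb → 2 B_ : 2 bb (out of 4)
Genotype classes (out of 4 × 4 = 16): A_B_ = 3×2 = 6; A_bb = 3×2 = 6; aaB_ = 1×2 = 2; aabb = 1×2 = 2
Apply the phenotype rules: A_B_ (6) + A_bb (6) + aaB_ (2) → colored; aabb (2) → white
Phenotype counts (out of 16): 14 colored, 2 white
white: 2 out of 16 → fraction 1/8
Expected count = 1/8 × 896 = 112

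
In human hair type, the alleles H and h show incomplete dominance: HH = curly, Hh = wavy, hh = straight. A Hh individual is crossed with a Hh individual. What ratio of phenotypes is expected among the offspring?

Punnett square for Hh × Hh:
Offspring genotypes: 1 HH, 2 Hh, 1 hh
Phenotype counts: 1 curly, 2 wavy, 1 straight
Ratio: 1 curly : 2 wavy : 1 straight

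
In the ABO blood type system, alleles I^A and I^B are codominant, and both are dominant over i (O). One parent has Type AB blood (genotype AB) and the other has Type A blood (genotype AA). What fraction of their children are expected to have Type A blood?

Cross: AB × AA
Possible offspring genotypes: 2 AA, 2 AB
Blood type counts: 2 Type A, 2 Type AB
Probability of Type A: 2/4 = 1/2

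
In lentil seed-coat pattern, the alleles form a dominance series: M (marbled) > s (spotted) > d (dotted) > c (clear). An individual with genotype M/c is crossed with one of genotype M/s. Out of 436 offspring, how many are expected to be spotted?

Cross: M/c × M/s
Allele dominance: M > s > d > c
Offspring genotypes: 1 M/M, 1 M/s, 1 M/c, 1 s/c
Phenotype counts: 3 marbled, 1 spotted
spotted: 1 out of 4 → fraction 1/4
Expected count = 1/4 × 436 = 109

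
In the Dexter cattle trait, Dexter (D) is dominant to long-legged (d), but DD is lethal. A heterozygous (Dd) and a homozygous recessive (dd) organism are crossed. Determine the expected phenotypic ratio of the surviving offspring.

Cross: Dd × dd
Punnett square offspring (before lethality): 2 Dd, 2 dd
No DD offspring are produced in this cross.
Ratio: 1 Dexter (short-legged) : 1 long-legged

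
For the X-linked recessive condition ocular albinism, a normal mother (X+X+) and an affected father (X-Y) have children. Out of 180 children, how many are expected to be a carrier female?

Cross: X+X+ × X-Y
Offspring: 2 X+X-, 2 X+Y
Probability of a carrier female: 2/4 = 1/2
Expected count = 1/2 × 180 = 90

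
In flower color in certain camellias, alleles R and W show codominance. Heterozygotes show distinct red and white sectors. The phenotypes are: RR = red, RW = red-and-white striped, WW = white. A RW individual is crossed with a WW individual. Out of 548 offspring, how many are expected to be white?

Punnett square for RW × WW:
Offspring genotypes: 2 RW, 2 WW
Phenotype counts: 2 red-and-white striped, 2 white
white: 2 out of 4 → fraction 1/2
Expected count = 1/2 × 548 = 274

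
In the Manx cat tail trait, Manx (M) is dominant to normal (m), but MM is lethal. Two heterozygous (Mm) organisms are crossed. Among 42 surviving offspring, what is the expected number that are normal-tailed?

Cross: Mm × Mm
Punnett square offspring (before lethality): 1 MM, 2 Mm, 1 mm
The MM genotype is lethal (embryos die); surviving offspring: 2 Mm, 1 mm
normal-tailed: 1 out of 3 → fraction 1/3
Expected count = 1/3 × 42 = 14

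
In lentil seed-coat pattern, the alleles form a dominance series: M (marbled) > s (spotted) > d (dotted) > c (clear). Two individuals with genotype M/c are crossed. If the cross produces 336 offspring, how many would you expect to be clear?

Cross: M/c × M/c
Allele dominance: M > s > d > c
Offspring genotypes: 1 M/M, 2 M/c, 1 c/c
Phenotype counts: 3 marbled, 1 clear
clear: 1 out of 4 → fraction 1/4
Expected count = 1/4 × 336 = 84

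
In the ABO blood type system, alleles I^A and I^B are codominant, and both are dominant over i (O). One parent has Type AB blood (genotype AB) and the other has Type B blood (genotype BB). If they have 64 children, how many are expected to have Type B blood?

Cross: AB × BB
Possible offspring genotypes: 2 AB, 2 BB
Blood type counts: 2 Type AB, 2 Type B
Probability of Type B: 2/4 = 1/2
Expected count = 1/2 × 64 = 32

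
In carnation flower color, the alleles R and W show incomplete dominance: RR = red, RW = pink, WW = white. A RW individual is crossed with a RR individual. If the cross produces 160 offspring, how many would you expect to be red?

Punnett square for RW × RR:
Offspring genotypes: 2 RR, 2 RW
Phenotype counts: 2 red, 2 pink
red: 2 out of 4 → fraction 1/2
Expected count = 1/2 × 160 = 80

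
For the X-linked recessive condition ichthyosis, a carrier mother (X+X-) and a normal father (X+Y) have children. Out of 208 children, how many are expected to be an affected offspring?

Cross: X+X- × X+Y
Offspring: 1 X+X+, 1 X+Y, 1 X+X-, 1 X-Y
Probability of an affected offspring: 1/4
Expected count = 1/4 × 208 = 52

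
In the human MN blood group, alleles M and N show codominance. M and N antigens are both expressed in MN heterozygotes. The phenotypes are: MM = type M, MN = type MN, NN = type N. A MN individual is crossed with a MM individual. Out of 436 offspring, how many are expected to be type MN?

Punnett square for MN × MM:
Offspring genotypes: 2 MM, 2 MN
Phenotype counts: 2 type M, 2 type MN
type MN: 2 out of 4 → fraction 1/2
Expected count = 1/2 × 436 = 218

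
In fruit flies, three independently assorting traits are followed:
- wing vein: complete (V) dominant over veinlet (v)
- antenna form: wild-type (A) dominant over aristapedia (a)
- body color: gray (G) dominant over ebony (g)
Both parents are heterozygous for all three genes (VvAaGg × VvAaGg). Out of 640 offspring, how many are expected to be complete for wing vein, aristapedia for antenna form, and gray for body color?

Trihybrid cross: VvAaGg × VvAaGg
Each trait segregates independently with a 3:1 phenotypic ratio, so each gene contributes 3/4 (dominant) or 1/4 (recessive).
Target: complete (wing vein), aristapedia (antenna form), gray (body color)
Probability = product of independent per-trait probabilities
= 3/4 × 1/4 × 3/4 = 9/64
Expected count = 9/64 × 640 = 90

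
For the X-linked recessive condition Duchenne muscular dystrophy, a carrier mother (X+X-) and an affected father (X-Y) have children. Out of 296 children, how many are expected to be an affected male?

Cross: X+X- × X-Y
Offspring: 1 X+X-, 1 X+Y, 1 X-X-, 1 X-Y
Probability of an affected male: 1/4
Expected count = 1/4 × 296 = 74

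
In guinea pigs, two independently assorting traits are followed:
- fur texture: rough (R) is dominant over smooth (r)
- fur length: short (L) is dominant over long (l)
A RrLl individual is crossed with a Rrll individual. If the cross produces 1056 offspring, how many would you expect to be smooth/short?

Dihybrid cross RrLl × Rrll — consider each gene separately:
fur texture: Rr × Rr → 1 RR, 2 Rr, 1 rr → 3 R_ : 1 rr (out of 4)
fur length: Ll × ll → 2 Ll, 2 ll → 2 L_ : 2 ll (out of 4)
Combine (counts out of 4 × 4 = 16): rough/short (R_L_) = 3×2 = 6; rough/long (R_ll) = 3×2 = 6; smooth/short (rrL_) = 1×2 = 2; smooth/long (rrll) = 1×2 = 2
Phenotype counts (out of 16): 6 rough/short, 6 rough/long, 2 smooth/short, 2 smooth/long
smooth/short: 2 out of 16 → fraction 1/8
Expected count = 1/8 × 1056 = 132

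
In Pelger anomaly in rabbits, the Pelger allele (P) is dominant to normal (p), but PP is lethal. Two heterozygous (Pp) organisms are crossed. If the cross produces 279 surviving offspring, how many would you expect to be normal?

Cross: Pp × Pp
Punnett square offspring (before lethality): 1 PP, 2 Pp, 1 pp
The PP genotype is lethal (embryos die); surviving offspring: 2 Pp, 1 pp
normal: 1 out of 3 → fraction 1/3
Expected count = 1/3 × 279 = 93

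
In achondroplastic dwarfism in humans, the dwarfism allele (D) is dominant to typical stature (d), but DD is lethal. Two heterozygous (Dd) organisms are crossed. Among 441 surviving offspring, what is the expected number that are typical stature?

Cross: Dd × Dd
Punnett square offspring (before lethality): 1 DD, 2 Dd, 1 dd
The DD genotype is lethal (embryos die); surviving offspring: 2 Dd, 1 dd
typical stature: 1 out of 3 → fraction 1/3
Expected count = 1/3 × 441 = 147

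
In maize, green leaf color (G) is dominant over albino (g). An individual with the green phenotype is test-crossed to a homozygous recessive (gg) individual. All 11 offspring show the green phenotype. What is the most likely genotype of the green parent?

Test cross: ? × gg
All offspring are green.
If the unknown parent were heterozygous (Gg), about half of 11 offspring would be albino; none are. The unknown parent is most likely homozygous dominant (GG).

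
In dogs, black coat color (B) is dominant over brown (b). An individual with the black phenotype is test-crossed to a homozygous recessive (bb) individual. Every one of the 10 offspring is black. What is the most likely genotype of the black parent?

Test cross: ? × bb
All offspring are black.
If the unknown parent were heterozygous (Bb), about half of 10 offspring would be brown; none are. The unknown parent is most likely homozygous dominant (BB).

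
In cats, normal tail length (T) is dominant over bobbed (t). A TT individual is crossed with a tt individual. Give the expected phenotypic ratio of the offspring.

Punnett square for TT × tt:
Offspring genotypes: 4 Tt
normal: 4, bobbed: 0
Ratio: all normal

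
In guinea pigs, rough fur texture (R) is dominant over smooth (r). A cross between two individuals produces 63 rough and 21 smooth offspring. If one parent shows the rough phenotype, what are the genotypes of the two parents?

Observed offspring: 63 rough, 21 smooth
The observed ratio simplifies to 3:1. Smooth (rr) offspring appear, so each parent must contribute one r allele. The parent stated to show rough carries R, so it is Rr. The other parent is then either Rr or rr: Rr × rr would give a 1:1 split, whereas Rr × Rr gives 3:1 — matching the data. So both parents are heterozygous (Rr × Rr).
Parent genotypes: Rr × Rr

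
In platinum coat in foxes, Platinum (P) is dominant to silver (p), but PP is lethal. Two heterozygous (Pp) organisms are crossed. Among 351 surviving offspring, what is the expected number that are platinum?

Cross: Pp × Pp
Punnett square offspring (before lethality): 1 PP, 2 Pp, 1 pp
The PP genotype is lethal (embryos die); surviving offspring: 2 Pp, 1 pp
platinum: 2 out of 3 → fraction 2/3
Expected count = 2/3 × 351 = 234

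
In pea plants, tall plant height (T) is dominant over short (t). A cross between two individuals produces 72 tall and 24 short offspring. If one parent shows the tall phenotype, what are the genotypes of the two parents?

Observed offspring: 72 tall, 24 short
The observed ratio simplifies to 3:1. Short (tt) offspring appear, so each parent must contribute one t allele. The parent stated to show tall carries T, so it is Tt. The other parent is then either Tt or tt: Tt × tt would give a 1:1 split, whereas Tt × Tt gives 3:1 — matching the data. So both parents are heterozygous (Tt × Tt).
Parent genotypes: Tt × Tt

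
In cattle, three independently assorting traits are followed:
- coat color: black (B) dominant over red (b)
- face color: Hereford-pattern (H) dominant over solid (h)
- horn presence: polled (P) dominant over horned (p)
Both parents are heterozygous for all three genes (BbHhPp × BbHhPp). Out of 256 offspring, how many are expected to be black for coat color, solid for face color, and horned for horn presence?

Trihybrid cross: BbHhPp × BbHhPp
Each trait segregates independently with a 3:1 phenotypic ratio, so each gene contributes 3/4 (dominant) or 1/4 (recessive).
Target: black (coat color), solid (face color), horned (horn presence)
Probability = product of independent per-trait probabilities
= 3/4 × 1/4 × 1/4 = 3/64
Expected count = 3/64 × 256 = 12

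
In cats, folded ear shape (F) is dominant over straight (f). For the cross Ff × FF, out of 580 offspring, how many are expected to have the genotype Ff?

Punnett square for Ff × FF:
Offspring genotypes: 2 FF, 2 Ff
Total offspring: 4
Count with target: 2
Probability: 2/4 = 1/2
Expected count = 1/2 × 580 = 290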